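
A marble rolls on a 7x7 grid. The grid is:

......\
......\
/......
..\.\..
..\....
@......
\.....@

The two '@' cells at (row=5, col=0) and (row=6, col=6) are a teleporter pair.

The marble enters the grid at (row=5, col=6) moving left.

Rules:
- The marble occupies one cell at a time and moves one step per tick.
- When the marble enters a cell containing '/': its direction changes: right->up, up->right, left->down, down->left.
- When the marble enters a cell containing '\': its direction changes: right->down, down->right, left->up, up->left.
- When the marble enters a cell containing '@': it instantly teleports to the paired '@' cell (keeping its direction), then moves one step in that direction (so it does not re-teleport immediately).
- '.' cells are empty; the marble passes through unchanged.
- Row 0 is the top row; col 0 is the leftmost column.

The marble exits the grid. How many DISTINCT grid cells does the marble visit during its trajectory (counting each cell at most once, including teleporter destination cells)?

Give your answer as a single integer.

Step 1: enter (5,6), '.' pass, move left to (5,5)
Step 2: enter (5,5), '.' pass, move left to (5,4)
Step 3: enter (5,4), '.' pass, move left to (5,3)
Step 4: enter (5,3), '.' pass, move left to (5,2)
Step 5: enter (5,2), '.' pass, move left to (5,1)
Step 6: enter (5,1), '.' pass, move left to (5,0)
Step 7: enter (5,0), '@' teleport (5,0)->(6,6), also enter (6,6), move left to (6,5)
Step 8: enter (6,5), '.' pass, move left to (6,4)
Step 9: enter (6,4), '.' pass, move left to (6,3)
Step 10: enter (6,3), '.' pass, move left to (6,2)
Step 11: enter (6,2), '.' pass, move left to (6,1)
Step 12: enter (6,1), '.' pass, move left to (6,0)
Step 13: enter (6,0), '\' deflects left->up, move up to (5,0)
Step 14: enter (5,0), '@' teleport (5,0)->(6,6), also enter (6,6), move up to (5,6)
Step 15: enter (5,6), '.' pass, move up to (4,6)
Step 16: enter (4,6), '.' pass, move up to (3,6)
Step 17: enter (3,6), '.' pass, move up to (2,6)
Step 18: enter (2,6), '.' pass, move up to (1,6)
Step 19: enter (1,6), '\' deflects up->left, move left to (1,5)
Step 20: enter (1,5), '.' pass, move left to (1,4)
Step 21: enter (1,4), '.' pass, move left to (1,3)
Step 22: enter (1,3), '.' pass, move left to (1,2)
Step 23: enter (1,2), '.' pass, move left to (1,1)
Step 24: enter (1,1), '.' pass, move left to (1,0)
Step 25: enter (1,0), '.' pass, move left to (1,-1)
Step 26: at (1,-1) — EXIT via left edge, pos 1
Distinct cells visited: 24 (path length 27)

Answer: 24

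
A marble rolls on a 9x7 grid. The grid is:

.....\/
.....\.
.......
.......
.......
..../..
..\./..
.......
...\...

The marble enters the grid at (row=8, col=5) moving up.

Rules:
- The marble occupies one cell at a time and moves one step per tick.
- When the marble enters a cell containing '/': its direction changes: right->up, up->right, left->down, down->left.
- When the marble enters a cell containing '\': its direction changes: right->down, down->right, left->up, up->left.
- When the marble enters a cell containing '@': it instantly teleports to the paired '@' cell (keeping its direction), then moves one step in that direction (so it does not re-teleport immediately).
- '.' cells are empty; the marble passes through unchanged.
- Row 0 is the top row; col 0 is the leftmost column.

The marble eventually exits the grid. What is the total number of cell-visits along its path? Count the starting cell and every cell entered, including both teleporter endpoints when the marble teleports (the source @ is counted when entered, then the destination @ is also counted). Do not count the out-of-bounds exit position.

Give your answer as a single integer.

Step 1: enter (8,5), '.' pass, move up to (7,5)
Step 2: enter (7,5), '.' pass, move up to (6,5)
Step 3: enter (6,5), '.' pass, move up to (5,5)
Step 4: enter (5,5), '.' pass, move up to (4,5)
Step 5: enter (4,5), '.' pass, move up to (3,5)
Step 6: enter (3,5), '.' pass, move up to (2,5)
Step 7: enter (2,5), '.' pass, move up to (1,5)
Step 8: enter (1,5), '\' deflects up->left, move left to (1,4)
Step 9: enter (1,4), '.' pass, move left to (1,3)
Step 10: enter (1,3), '.' pass, move left to (1,2)
Step 11: enter (1,2), '.' pass, move left to (1,1)
Step 12: enter (1,1), '.' pass, move left to (1,0)
Step 13: enter (1,0), '.' pass, move left to (1,-1)
Step 14: at (1,-1) — EXIT via left edge, pos 1
Path length (cell visits): 13

Answer: 13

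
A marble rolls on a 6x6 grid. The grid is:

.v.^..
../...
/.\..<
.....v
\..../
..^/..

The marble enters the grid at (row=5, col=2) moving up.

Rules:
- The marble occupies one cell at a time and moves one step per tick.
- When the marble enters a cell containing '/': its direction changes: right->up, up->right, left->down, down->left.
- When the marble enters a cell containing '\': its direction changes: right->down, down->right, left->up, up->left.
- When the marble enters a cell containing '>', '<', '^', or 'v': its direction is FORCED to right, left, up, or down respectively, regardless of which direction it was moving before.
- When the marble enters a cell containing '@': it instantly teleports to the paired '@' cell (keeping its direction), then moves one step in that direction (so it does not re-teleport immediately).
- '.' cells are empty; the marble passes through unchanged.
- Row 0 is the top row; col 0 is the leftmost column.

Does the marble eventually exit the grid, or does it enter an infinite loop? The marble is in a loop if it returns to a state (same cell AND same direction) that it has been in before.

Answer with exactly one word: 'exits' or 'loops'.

Answer: loops

Derivation:
Step 1: enter (5,2), '^' forces up->up, move up to (4,2)
Step 2: enter (4,2), '.' pass, move up to (3,2)
Step 3: enter (3,2), '.' pass, move up to (2,2)
Step 4: enter (2,2), '\' deflects up->left, move left to (2,1)
Step 5: enter (2,1), '.' pass, move left to (2,0)
Step 6: enter (2,0), '/' deflects left->down, move down to (3,0)
Step 7: enter (3,0), '.' pass, move down to (4,0)
Step 8: enter (4,0), '\' deflects down->right, move right to (4,1)
Step 9: enter (4,1), '.' pass, move right to (4,2)
Step 10: enter (4,2), '.' pass, move right to (4,3)
Step 11: enter (4,3), '.' pass, move right to (4,4)
Step 12: enter (4,4), '.' pass, move right to (4,5)
Step 13: enter (4,5), '/' deflects right->up, move up to (3,5)
Step 14: enter (3,5), 'v' forces up->down, move down to (4,5)
Step 15: enter (4,5), '/' deflects down->left, move left to (4,4)
Step 16: enter (4,4), '.' pass, move left to (4,3)
Step 17: enter (4,3), '.' pass, move left to (4,2)
Step 18: enter (4,2), '.' pass, move left to (4,1)
Step 19: enter (4,1), '.' pass, move left to (4,0)
Step 20: enter (4,0), '\' deflects left->up, move up to (3,0)
Step 21: enter (3,0), '.' pass, move up to (2,0)
Step 22: enter (2,0), '/' deflects up->right, move right to (2,1)
Step 23: enter (2,1), '.' pass, move right to (2,2)
Step 24: enter (2,2), '\' deflects right->down, move down to (3,2)
Step 25: enter (3,2), '.' pass, move down to (4,2)
Step 26: enter (4,2), '.' pass, move down to (5,2)
Step 27: enter (5,2), '^' forces down->up, move up to (4,2)
Step 28: at (4,2) dir=up — LOOP DETECTED (seen before)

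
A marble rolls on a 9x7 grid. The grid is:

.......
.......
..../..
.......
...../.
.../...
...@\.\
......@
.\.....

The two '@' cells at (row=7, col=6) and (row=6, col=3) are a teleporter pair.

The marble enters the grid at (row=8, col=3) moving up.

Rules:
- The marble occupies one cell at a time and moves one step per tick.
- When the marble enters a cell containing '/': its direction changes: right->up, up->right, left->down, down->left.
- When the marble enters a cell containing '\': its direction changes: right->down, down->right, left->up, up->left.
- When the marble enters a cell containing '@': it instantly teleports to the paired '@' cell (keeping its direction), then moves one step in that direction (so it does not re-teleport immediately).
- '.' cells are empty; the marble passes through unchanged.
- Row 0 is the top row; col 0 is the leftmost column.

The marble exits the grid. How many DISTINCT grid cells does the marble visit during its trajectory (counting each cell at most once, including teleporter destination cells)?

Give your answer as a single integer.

Answer: 13

Derivation:
Step 1: enter (8,3), '.' pass, move up to (7,3)
Step 2: enter (7,3), '.' pass, move up to (6,3)
Step 3: enter (6,3), '@' teleport (6,3)->(7,6), also enter (7,6), move up to (6,6)
Step 4: enter (6,6), '\' deflects up->left, move left to (6,5)
Step 5: enter (6,5), '.' pass, move left to (6,4)
Step 6: enter (6,4), '\' deflects left->up, move up to (5,4)
Step 7: enter (5,4), '.' pass, move up to (4,4)
Step 8: enter (4,4), '.' pass, move up to (3,4)
Step 9: enter (3,4), '.' pass, move up to (2,4)
Step 10: enter (2,4), '/' deflects up->right, move right to (2,5)
Step 11: enter (2,5), '.' pass, move right to (2,6)
Step 12: enter (2,6), '.' pass, move right to (2,7)
Step 13: at (2,7) — EXIT via right edge, pos 2
Distinct cells visited: 13 (path length 13)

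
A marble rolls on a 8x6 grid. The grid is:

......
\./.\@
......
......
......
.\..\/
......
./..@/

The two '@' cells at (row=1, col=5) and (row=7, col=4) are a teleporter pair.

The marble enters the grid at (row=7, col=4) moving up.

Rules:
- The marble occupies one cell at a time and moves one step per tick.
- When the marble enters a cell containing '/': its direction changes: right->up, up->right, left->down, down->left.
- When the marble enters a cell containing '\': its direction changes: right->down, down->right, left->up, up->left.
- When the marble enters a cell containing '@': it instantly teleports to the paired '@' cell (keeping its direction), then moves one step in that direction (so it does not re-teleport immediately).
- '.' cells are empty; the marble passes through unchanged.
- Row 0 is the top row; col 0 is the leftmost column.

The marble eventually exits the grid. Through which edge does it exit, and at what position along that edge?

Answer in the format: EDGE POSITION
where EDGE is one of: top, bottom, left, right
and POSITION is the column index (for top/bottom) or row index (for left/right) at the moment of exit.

Answer: top 5

Derivation:
Step 1: enter (7,4), '@' teleport (7,4)->(1,5), also enter (1,5), move up to (0,5)
Step 2: enter (0,5), '.' pass, move up to (-1,5)
Step 3: at (-1,5) — EXIT via top edge, pos 5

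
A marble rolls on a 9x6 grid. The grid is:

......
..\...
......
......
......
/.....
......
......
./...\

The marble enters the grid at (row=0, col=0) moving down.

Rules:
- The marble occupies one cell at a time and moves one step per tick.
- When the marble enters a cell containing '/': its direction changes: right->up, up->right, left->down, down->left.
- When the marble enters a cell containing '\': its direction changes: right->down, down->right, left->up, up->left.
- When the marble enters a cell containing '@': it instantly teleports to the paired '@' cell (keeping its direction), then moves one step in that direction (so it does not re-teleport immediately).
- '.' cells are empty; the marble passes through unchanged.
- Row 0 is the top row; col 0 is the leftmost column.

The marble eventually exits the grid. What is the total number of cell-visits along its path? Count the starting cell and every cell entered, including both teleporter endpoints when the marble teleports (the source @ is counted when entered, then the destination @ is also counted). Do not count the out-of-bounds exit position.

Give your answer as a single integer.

Step 1: enter (0,0), '.' pass, move down to (1,0)
Step 2: enter (1,0), '.' pass, move down to (2,0)
Step 3: enter (2,0), '.' pass, move down to (3,0)
Step 4: enter (3,0), '.' pass, move down to (4,0)
Step 5: enter (4,0), '.' pass, move down to (5,0)
Step 6: enter (5,0), '/' deflects down->left, move left to (5,-1)
Step 7: at (5,-1) — EXIT via left edge, pos 5
Path length (cell visits): 6

Answer: 6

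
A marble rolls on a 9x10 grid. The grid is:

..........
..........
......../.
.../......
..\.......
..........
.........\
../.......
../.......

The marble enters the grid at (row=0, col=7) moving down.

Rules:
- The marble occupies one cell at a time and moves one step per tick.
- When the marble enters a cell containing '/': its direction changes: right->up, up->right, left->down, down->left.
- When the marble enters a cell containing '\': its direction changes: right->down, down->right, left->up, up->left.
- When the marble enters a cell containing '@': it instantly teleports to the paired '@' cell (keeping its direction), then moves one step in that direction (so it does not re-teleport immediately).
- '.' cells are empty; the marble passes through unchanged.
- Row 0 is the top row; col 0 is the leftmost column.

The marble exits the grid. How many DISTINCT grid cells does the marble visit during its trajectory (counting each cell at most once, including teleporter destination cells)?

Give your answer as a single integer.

Step 1: enter (0,7), '.' pass, move down to (1,7)
Step 2: enter (1,7), '.' pass, move down to (2,7)
Step 3: enter (2,7), '.' pass, move down to (3,7)
Step 4: enter (3,7), '.' pass, move down to (4,7)
Step 5: enter (4,7), '.' pass, move down to (5,7)
Step 6: enter (5,7), '.' pass, move down to (6,7)
Step 7: enter (6,7), '.' pass, move down to (7,7)
Step 8: enter (7,7), '.' pass, move down to (8,7)
Step 9: enter (8,7), '.' pass, move down to (9,7)
Step 10: at (9,7) — EXIT via bottom edge, pos 7
Distinct cells visited: 9 (path length 9)

Answer: 9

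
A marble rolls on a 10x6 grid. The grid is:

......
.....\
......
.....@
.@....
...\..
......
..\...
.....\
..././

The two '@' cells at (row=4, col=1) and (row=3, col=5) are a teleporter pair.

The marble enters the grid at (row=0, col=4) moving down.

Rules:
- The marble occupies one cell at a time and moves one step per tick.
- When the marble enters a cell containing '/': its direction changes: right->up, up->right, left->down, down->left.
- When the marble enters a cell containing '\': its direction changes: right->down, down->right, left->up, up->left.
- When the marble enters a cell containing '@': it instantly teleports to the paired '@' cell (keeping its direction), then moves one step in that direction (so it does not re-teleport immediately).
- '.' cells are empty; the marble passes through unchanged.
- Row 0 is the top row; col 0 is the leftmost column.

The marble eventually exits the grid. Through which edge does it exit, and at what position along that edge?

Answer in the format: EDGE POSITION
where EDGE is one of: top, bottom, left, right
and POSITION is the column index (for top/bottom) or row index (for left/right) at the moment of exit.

Step 1: enter (0,4), '.' pass, move down to (1,4)
Step 2: enter (1,4), '.' pass, move down to (2,4)
Step 3: enter (2,4), '.' pass, move down to (3,4)
Step 4: enter (3,4), '.' pass, move down to (4,4)
Step 5: enter (4,4), '.' pass, move down to (5,4)
Step 6: enter (5,4), '.' pass, move down to (6,4)
Step 7: enter (6,4), '.' pass, move down to (7,4)
Step 8: enter (7,4), '.' pass, move down to (8,4)
Step 9: enter (8,4), '.' pass, move down to (9,4)
Step 10: enter (9,4), '.' pass, move down to (10,4)
Step 11: at (10,4) — EXIT via bottom edge, pos 4

Answer: bottom 4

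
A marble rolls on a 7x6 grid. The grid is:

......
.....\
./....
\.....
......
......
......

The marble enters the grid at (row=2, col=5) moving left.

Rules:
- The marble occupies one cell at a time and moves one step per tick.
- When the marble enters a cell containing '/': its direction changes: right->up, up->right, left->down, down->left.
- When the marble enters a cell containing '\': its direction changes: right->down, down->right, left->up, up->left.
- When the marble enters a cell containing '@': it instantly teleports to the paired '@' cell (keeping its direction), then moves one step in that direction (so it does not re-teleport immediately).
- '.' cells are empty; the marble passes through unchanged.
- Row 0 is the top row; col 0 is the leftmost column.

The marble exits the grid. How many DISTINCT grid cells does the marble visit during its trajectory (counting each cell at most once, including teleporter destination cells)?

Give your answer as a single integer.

Answer: 9

Derivation:
Step 1: enter (2,5), '.' pass, move left to (2,4)
Step 2: enter (2,4), '.' pass, move left to (2,3)
Step 3: enter (2,3), '.' pass, move left to (2,2)
Step 4: enter (2,2), '.' pass, move left to (2,1)
Step 5: enter (2,1), '/' deflects left->down, move down to (3,1)
Step 6: enter (3,1), '.' pass, move down to (4,1)
Step 7: enter (4,1), '.' pass, move down to (5,1)
Step 8: enter (5,1), '.' pass, move down to (6,1)
Step 9: enter (6,1), '.' pass, move down to (7,1)
Step 10: at (7,1) — EXIT via bottom edge, pos 1
Distinct cells visited: 9 (path length 9)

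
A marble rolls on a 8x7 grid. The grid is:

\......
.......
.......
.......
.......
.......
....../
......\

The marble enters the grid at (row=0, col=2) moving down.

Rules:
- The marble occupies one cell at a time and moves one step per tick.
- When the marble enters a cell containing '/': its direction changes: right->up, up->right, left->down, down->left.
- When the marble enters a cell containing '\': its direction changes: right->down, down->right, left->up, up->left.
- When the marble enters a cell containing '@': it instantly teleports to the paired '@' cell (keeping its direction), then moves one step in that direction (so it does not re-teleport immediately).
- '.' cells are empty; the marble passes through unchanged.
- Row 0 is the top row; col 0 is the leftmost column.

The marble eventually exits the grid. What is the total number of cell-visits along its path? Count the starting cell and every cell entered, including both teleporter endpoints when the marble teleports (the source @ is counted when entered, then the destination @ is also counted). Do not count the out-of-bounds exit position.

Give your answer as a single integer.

Answer: 8

Derivation:
Step 1: enter (0,2), '.' pass, move down to (1,2)
Step 2: enter (1,2), '.' pass, move down to (2,2)
Step 3: enter (2,2), '.' pass, move down to (3,2)
Step 4: enter (3,2), '.' pass, move down to (4,2)
Step 5: enter (4,2), '.' pass, move down to (5,2)
Step 6: enter (5,2), '.' pass, move down to (6,2)
Step 7: enter (6,2), '.' pass, move down to (7,2)
Step 8: enter (7,2), '.' pass, move down to (8,2)
Step 9: at (8,2) — EXIT via bottom edge, pos 2
Path length (cell visits): 8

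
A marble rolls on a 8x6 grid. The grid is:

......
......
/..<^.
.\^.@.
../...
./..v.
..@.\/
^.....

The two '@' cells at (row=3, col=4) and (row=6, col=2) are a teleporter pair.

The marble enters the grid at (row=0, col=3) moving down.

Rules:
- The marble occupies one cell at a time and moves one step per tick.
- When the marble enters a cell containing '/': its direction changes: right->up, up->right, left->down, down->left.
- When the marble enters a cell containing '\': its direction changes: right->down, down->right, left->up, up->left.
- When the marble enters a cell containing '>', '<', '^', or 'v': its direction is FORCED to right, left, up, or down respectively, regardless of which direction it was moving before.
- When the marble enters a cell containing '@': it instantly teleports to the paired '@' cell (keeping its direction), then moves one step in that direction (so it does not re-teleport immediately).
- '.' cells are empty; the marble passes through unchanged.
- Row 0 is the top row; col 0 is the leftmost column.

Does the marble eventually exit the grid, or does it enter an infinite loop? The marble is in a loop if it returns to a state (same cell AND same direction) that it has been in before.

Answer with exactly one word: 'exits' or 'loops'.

Step 1: enter (0,3), '.' pass, move down to (1,3)
Step 2: enter (1,3), '.' pass, move down to (2,3)
Step 3: enter (2,3), '<' forces down->left, move left to (2,2)
Step 4: enter (2,2), '.' pass, move left to (2,1)
Step 5: enter (2,1), '.' pass, move left to (2,0)
Step 6: enter (2,0), '/' deflects left->down, move down to (3,0)
Step 7: enter (3,0), '.' pass, move down to (4,0)
Step 8: enter (4,0), '.' pass, move down to (5,0)
Step 9: enter (5,0), '.' pass, move down to (6,0)
Step 10: enter (6,0), '.' pass, move down to (7,0)
Step 11: enter (7,0), '^' forces down->up, move up to (6,0)
Step 12: enter (6,0), '.' pass, move up to (5,0)
Step 13: enter (5,0), '.' pass, move up to (4,0)
Step 14: enter (4,0), '.' pass, move up to (3,0)
Step 15: enter (3,0), '.' pass, move up to (2,0)
Step 16: enter (2,0), '/' deflects up->right, move right to (2,1)
Step 17: enter (2,1), '.' pass, move right to (2,2)
Step 18: enter (2,2), '.' pass, move right to (2,3)
Step 19: enter (2,3), '<' forces right->left, move left to (2,2)
Step 20: at (2,2) dir=left — LOOP DETECTED (seen before)

Answer: loops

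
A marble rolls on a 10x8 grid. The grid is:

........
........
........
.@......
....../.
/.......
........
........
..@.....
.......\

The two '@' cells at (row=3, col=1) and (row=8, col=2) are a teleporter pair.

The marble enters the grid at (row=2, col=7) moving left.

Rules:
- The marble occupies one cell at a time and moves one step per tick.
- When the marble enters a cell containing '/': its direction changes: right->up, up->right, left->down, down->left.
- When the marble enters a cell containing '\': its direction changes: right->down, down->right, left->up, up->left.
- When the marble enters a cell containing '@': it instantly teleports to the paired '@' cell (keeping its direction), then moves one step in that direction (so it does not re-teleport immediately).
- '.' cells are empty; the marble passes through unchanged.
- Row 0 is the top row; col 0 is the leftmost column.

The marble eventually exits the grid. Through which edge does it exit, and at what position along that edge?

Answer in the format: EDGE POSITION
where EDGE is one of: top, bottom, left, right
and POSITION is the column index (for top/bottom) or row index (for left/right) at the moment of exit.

Answer: left 2

Derivation:
Step 1: enter (2,7), '.' pass, move left to (2,6)
Step 2: enter (2,6), '.' pass, move left to (2,5)
Step 3: enter (2,5), '.' pass, move left to (2,4)
Step 4: enter (2,4), '.' pass, move left to (2,3)
Step 5: enter (2,3), '.' pass, move left to (2,2)
Step 6: enter (2,2), '.' pass, move left to (2,1)
Step 7: enter (2,1), '.' pass, move left to (2,0)
Step 8: enter (2,0), '.' pass, move left to (2,-1)
Step 9: at (2,-1) — EXIT via left edge, pos 2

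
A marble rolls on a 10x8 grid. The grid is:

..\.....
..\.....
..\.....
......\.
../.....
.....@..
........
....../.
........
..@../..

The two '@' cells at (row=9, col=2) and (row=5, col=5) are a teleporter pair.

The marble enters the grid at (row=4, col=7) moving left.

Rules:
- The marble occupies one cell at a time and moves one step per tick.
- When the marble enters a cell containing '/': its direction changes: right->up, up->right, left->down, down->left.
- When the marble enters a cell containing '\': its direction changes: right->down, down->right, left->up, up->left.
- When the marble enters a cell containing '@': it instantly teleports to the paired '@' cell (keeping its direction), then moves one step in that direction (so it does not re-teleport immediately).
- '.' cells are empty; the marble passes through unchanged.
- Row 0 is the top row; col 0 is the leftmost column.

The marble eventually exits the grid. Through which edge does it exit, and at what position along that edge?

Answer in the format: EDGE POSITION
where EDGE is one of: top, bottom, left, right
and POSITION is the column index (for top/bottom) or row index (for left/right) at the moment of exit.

Answer: left 5

Derivation:
Step 1: enter (4,7), '.' pass, move left to (4,6)
Step 2: enter (4,6), '.' pass, move left to (4,5)
Step 3: enter (4,5), '.' pass, move left to (4,4)
Step 4: enter (4,4), '.' pass, move left to (4,3)
Step 5: enter (4,3), '.' pass, move left to (4,2)
Step 6: enter (4,2), '/' deflects left->down, move down to (5,2)
Step 7: enter (5,2), '.' pass, move down to (6,2)
Step 8: enter (6,2), '.' pass, move down to (7,2)
Step 9: enter (7,2), '.' pass, move down to (8,2)
Step 10: enter (8,2), '.' pass, move down to (9,2)
Step 11: enter (9,2), '@' teleport (9,2)->(5,5), also enter (5,5), move down to (6,5)
Step 12: enter (6,5), '.' pass, move down to (7,5)
Step 13: enter (7,5), '.' pass, move down to (8,5)
Step 14: enter (8,5), '.' pass, move down to (9,5)
Step 15: enter (9,5), '/' deflects down->left, move left to (9,4)
Step 16: enter (9,4), '.' pass, move left to (9,3)
Step 17: enter (9,3), '.' pass, move left to (9,2)
Step 18: enter (9,2), '@' teleport (9,2)->(5,5), also enter (5,5), move left to (5,4)
Step 19: enter (5,4), '.' pass, move left to (5,3)
Step 20: enter (5,3), '.' pass, move left to (5,2)
Step 21: enter (5,2), '.' pass, move left to (5,1)
Step 22: enter (5,1), '.' pass, move left to (5,0)
Step 23: enter (5,0), '.' pass, move left to (5,-1)
Step 24: at (5,-1) — EXIT via left edge, pos 5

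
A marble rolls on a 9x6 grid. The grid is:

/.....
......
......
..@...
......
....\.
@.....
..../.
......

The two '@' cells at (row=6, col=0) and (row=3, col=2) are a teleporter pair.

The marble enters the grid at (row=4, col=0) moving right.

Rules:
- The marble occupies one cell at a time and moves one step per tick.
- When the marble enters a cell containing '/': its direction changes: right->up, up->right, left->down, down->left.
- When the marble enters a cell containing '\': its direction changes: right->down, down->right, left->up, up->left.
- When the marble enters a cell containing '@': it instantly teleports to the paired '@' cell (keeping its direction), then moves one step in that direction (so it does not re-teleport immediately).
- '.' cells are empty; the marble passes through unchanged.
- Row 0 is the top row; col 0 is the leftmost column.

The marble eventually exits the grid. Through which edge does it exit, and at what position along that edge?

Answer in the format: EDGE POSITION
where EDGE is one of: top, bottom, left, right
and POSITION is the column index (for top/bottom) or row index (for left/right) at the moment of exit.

Step 1: enter (4,0), '.' pass, move right to (4,1)
Step 2: enter (4,1), '.' pass, move right to (4,2)
Step 3: enter (4,2), '.' pass, move right to (4,3)
Step 4: enter (4,3), '.' pass, move right to (4,4)
Step 5: enter (4,4), '.' pass, move right to (4,5)
Step 6: enter (4,5), '.' pass, move right to (4,6)
Step 7: at (4,6) — EXIT via right edge, pos 4

Answer: right 4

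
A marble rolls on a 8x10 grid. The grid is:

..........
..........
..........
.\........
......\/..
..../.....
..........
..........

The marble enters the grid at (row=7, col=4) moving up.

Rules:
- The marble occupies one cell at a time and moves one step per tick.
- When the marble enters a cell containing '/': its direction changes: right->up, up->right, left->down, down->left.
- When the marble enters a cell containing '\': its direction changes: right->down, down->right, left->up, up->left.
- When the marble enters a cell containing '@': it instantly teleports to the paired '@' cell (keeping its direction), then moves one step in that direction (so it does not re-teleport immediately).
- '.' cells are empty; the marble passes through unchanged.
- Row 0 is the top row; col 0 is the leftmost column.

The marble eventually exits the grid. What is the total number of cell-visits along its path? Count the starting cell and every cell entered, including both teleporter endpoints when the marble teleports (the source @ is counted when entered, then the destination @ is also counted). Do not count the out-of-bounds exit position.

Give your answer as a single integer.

Step 1: enter (7,4), '.' pass, move up to (6,4)
Step 2: enter (6,4), '.' pass, move up to (5,4)
Step 3: enter (5,4), '/' deflects up->right, move right to (5,5)
Step 4: enter (5,5), '.' pass, move right to (5,6)
Step 5: enter (5,6), '.' pass, move right to (5,7)
Step 6: enter (5,7), '.' pass, move right to (5,8)
Step 7: enter (5,8), '.' pass, move right to (5,9)
Step 8: enter (5,9), '.' pass, move right to (5,10)
Step 9: at (5,10) — EXIT via right edge, pos 5
Path length (cell visits): 8

Answer: 8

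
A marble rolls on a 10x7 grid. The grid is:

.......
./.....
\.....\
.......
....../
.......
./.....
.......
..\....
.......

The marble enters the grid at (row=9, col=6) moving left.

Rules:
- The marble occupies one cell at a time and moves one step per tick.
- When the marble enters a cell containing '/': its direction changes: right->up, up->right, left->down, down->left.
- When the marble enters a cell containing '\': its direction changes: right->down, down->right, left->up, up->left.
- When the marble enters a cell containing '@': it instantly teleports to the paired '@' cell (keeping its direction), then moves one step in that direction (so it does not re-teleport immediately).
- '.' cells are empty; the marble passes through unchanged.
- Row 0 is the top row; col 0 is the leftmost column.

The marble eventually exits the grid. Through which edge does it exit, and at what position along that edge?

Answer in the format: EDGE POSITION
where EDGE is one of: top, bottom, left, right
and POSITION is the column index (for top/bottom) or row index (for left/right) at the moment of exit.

Step 1: enter (9,6), '.' pass, move left to (9,5)
Step 2: enter (9,5), '.' pass, move left to (9,4)
Step 3: enter (9,4), '.' pass, move left to (9,3)
Step 4: enter (9,3), '.' pass, move left to (9,2)
Step 5: enter (9,2), '.' pass, move left to (9,1)
Step 6: enter (9,1), '.' pass, move left to (9,0)
Step 7: enter (9,0), '.' pass, move left to (9,-1)
Step 8: at (9,-1) — EXIT via left edge, pos 9

Answer: left 9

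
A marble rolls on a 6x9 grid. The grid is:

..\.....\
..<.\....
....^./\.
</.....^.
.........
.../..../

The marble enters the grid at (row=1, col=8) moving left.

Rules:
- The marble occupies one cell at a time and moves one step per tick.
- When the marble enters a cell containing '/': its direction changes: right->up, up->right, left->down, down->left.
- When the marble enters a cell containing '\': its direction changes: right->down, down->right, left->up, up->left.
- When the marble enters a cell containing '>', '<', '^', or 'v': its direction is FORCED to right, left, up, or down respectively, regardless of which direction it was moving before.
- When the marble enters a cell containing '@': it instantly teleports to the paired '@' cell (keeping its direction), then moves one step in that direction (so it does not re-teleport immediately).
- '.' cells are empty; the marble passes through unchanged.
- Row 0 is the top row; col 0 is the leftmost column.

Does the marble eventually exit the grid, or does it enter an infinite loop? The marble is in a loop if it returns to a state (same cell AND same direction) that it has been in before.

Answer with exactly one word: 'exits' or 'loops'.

Answer: exits

Derivation:
Step 1: enter (1,8), '.' pass, move left to (1,7)
Step 2: enter (1,7), '.' pass, move left to (1,6)
Step 3: enter (1,6), '.' pass, move left to (1,5)
Step 4: enter (1,5), '.' pass, move left to (1,4)
Step 5: enter (1,4), '\' deflects left->up, move up to (0,4)
Step 6: enter (0,4), '.' pass, move up to (-1,4)
Step 7: at (-1,4) — EXIT via top edge, pos 4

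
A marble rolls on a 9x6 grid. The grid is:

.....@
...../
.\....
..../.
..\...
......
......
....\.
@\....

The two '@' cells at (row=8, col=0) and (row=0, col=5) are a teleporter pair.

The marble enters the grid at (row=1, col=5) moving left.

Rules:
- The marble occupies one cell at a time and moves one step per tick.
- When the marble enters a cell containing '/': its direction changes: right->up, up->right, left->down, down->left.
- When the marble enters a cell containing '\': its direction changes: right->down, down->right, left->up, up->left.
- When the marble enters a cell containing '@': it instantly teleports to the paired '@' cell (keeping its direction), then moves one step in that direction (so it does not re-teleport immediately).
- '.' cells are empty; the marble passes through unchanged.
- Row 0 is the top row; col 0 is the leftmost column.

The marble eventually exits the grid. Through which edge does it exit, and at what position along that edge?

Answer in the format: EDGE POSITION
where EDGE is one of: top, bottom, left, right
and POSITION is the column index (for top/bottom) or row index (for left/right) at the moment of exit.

Answer: bottom 5

Derivation:
Step 1: enter (1,5), '/' deflects left->down, move down to (2,5)
Step 2: enter (2,5), '.' pass, move down to (3,5)
Step 3: enter (3,5), '.' pass, move down to (4,5)
Step 4: enter (4,5), '.' pass, move down to (5,5)
Step 5: enter (5,5), '.' pass, move down to (6,5)
Step 6: enter (6,5), '.' pass, move down to (7,5)
Step 7: enter (7,5), '.' pass, move down to (8,5)
Step 8: enter (8,5), '.' pass, move down to (9,5)
Step 9: at (9,5) — EXIT via bottom edge, pos 5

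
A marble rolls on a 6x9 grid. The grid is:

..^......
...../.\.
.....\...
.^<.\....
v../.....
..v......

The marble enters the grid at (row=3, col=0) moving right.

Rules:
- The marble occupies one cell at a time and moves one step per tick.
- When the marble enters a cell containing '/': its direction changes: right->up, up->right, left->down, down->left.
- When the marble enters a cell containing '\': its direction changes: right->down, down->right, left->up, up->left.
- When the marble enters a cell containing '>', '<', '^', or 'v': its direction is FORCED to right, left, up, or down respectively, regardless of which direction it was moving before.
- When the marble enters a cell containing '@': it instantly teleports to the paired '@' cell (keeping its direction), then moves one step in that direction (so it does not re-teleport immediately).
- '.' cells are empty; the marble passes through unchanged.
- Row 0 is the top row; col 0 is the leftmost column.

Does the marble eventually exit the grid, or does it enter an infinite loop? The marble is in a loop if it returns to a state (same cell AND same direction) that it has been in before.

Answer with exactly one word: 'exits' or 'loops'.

Answer: exits

Derivation:
Step 1: enter (3,0), '.' pass, move right to (3,1)
Step 2: enter (3,1), '^' forces right->up, move up to (2,1)
Step 3: enter (2,1), '.' pass, move up to (1,1)
Step 4: enter (1,1), '.' pass, move up to (0,1)
Step 5: enter (0,1), '.' pass, move up to (-1,1)
Step 6: at (-1,1) — EXIT via top edge, pos 1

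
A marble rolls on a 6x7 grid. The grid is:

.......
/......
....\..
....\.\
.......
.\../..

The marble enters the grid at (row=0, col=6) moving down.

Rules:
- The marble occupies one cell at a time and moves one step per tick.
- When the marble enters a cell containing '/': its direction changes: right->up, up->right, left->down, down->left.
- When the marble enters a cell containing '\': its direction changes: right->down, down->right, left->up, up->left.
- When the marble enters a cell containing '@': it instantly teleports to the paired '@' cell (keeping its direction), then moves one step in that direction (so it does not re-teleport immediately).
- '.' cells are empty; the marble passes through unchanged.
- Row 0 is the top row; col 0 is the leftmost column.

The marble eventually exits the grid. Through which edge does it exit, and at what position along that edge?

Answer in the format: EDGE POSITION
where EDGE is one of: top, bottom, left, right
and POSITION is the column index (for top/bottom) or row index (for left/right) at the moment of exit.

Step 1: enter (0,6), '.' pass, move down to (1,6)
Step 2: enter (1,6), '.' pass, move down to (2,6)
Step 3: enter (2,6), '.' pass, move down to (3,6)
Step 4: enter (3,6), '\' deflects down->right, move right to (3,7)
Step 5: at (3,7) — EXIT via right edge, pos 3

Answer: right 3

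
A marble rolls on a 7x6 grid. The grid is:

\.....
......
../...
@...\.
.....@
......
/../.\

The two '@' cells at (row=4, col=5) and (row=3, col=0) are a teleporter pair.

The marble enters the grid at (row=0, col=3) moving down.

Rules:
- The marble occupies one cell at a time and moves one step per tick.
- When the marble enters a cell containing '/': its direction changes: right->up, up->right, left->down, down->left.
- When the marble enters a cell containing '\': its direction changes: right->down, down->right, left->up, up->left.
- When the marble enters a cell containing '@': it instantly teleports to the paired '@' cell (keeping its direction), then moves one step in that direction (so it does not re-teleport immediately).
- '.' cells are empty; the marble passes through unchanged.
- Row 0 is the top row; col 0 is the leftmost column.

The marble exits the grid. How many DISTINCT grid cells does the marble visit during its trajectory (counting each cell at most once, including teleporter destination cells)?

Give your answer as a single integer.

Answer: 10

Derivation:
Step 1: enter (0,3), '.' pass, move down to (1,3)
Step 2: enter (1,3), '.' pass, move down to (2,3)
Step 3: enter (2,3), '.' pass, move down to (3,3)
Step 4: enter (3,3), '.' pass, move down to (4,3)
Step 5: enter (4,3), '.' pass, move down to (5,3)
Step 6: enter (5,3), '.' pass, move down to (6,3)
Step 7: enter (6,3), '/' deflects down->left, move left to (6,2)
Step 8: enter (6,2), '.' pass, move left to (6,1)
Step 9: enter (6,1), '.' pass, move left to (6,0)
Step 10: enter (6,0), '/' deflects left->down, move down to (7,0)
Step 11: at (7,0) — EXIT via bottom edge, pos 0
Distinct cells visited: 10 (path length 10)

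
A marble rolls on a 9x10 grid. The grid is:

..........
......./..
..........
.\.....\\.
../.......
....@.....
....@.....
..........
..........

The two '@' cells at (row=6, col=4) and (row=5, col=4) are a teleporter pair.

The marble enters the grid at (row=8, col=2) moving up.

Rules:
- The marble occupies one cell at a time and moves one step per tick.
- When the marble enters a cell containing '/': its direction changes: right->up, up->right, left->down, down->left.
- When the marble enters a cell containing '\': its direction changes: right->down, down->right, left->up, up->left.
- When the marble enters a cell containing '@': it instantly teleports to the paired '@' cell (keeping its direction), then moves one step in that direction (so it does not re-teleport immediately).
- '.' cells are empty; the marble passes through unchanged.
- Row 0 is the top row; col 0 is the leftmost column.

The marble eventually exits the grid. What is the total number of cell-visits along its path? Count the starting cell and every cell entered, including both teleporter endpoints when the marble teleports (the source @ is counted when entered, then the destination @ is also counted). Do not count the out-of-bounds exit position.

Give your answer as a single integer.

Answer: 12

Derivation:
Step 1: enter (8,2), '.' pass, move up to (7,2)
Step 2: enter (7,2), '.' pass, move up to (6,2)
Step 3: enter (6,2), '.' pass, move up to (5,2)
Step 4: enter (5,2), '.' pass, move up to (4,2)
Step 5: enter (4,2), '/' deflects up->right, move right to (4,3)
Step 6: enter (4,3), '.' pass, move right to (4,4)
Step 7: enter (4,4), '.' pass, move right to (4,5)
Step 8: enter (4,5), '.' pass, move right to (4,6)
Step 9: enter (4,6), '.' pass, move right to (4,7)
Step 10: enter (4,7), '.' pass, move right to (4,8)
Step 11: enter (4,8), '.' pass, move right to (4,9)
Step 12: enter (4,9), '.' pass, move right to (4,10)
Step 13: at (4,10) — EXIT via right edge, pos 4
Path length (cell visits): 12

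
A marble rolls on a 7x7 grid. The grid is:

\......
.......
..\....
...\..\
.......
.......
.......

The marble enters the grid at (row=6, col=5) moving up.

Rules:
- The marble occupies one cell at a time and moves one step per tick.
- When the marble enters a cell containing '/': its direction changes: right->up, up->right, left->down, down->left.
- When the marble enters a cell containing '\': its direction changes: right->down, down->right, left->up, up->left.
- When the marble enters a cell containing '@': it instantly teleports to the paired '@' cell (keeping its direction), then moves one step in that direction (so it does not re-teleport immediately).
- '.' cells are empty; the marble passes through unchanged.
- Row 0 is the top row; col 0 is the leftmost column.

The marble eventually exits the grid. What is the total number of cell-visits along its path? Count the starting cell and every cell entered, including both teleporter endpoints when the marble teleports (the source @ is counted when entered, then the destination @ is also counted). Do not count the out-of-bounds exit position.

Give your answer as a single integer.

Answer: 7

Derivation:
Step 1: enter (6,5), '.' pass, move up to (5,5)
Step 2: enter (5,5), '.' pass, move up to (4,5)
Step 3: enter (4,5), '.' pass, move up to (3,5)
Step 4: enter (3,5), '.' pass, move up to (2,5)
Step 5: enter (2,5), '.' pass, move up to (1,5)
Step 6: enter (1,5), '.' pass, move up to (0,5)
Step 7: enter (0,5), '.' pass, move up to (-1,5)
Step 8: at (-1,5) — EXIT via top edge, pos 5
Path length (cell visits): 7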